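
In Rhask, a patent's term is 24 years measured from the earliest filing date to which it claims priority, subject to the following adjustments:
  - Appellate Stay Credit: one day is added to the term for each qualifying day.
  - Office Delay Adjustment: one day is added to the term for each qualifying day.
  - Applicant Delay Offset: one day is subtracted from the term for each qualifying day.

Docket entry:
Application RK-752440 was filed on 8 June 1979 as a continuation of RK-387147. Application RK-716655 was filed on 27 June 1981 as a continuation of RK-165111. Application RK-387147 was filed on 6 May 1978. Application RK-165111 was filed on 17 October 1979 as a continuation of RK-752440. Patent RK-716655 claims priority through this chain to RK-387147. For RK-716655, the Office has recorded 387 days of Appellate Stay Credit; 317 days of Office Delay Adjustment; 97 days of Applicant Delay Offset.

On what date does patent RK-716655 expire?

2004-01-03

Earliest priority filing: 6 May 1978.
Base term: 6 May 1978 + 24 years → 6 May 2002.
Appellate Stay Credit: +387 days → 28 May 2003.
Office Delay Adjustment: +317 days → 9 April 2004.
Applicant Delay Offset: −97 days → 3 January 2004.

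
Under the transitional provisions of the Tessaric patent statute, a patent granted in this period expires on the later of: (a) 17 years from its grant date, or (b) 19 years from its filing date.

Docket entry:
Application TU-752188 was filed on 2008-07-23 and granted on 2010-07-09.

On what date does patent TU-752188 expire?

(a) grant + 17 years → 9 July 2027.
(b) filing + 19 years → 23 July 2027.
Later of the two: 23 July 2027.

2027-07-23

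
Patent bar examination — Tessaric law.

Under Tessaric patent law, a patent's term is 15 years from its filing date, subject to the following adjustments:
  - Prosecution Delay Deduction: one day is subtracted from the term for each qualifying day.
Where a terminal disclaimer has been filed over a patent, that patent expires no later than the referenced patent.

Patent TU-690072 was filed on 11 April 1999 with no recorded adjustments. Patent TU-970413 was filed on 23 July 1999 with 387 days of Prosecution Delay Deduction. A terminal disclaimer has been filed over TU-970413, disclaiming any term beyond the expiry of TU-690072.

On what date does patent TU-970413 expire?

Natural term of TU-970413:
  Base: filing + 15 years → 23 July 2014.
  Prosecution Delay Deduction: −387 days → 1 July 2013.
Expiry of referenced patent TU-690072:
  Base: filing + 15 years → 11 April 2014.
Terminal disclaimer: TU-970413 expires on the earlier of 1 July 2013 and 11 April 2014.

2013-07-01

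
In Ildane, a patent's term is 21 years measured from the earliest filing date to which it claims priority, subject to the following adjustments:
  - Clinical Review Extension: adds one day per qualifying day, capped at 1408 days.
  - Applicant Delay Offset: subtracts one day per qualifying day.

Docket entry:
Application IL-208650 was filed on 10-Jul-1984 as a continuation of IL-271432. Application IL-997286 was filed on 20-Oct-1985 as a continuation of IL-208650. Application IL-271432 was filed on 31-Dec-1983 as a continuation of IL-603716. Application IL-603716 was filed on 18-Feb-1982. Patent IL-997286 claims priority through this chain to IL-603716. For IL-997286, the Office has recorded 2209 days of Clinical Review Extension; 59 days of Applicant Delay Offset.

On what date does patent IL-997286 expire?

Earliest priority filing: 18 February 1982.
Base term: 18 February 1982 + 21 years → 18 February 2003.
Clinical Review Extension: 2209 days claimed exceeds the 1408-day cap, so +1408 days → 27 December 2006.
Applicant Delay Offset: −59 days → 29 October 2006.

October 29, 2006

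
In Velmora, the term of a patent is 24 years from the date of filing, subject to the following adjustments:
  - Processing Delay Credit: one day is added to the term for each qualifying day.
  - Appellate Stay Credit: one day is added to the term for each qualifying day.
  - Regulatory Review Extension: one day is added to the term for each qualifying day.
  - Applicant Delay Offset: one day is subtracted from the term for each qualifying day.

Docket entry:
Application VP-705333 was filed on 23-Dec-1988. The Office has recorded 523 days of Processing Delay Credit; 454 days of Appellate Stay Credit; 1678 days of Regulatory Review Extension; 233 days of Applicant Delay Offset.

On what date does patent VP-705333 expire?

Base term: filing date + 24 years → 23 December 2012.
Processing Delay Credit: +523 days → 30 May 2014.
Appellate Stay Credit: +454 days → 27 August 2015.
Regulatory Review Extension: +1678 days → 31 March 2020.
Applicant Delay Offset: −233 days → 11 August 2019.

2019-08-11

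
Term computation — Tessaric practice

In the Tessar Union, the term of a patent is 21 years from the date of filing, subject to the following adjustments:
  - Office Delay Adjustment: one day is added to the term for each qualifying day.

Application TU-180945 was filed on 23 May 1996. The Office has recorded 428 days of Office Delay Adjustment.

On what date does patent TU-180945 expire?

Base term: filing date + 21 years → 23 May 2017.
Office Delay Adjustment: +428 days → 25 July 2018.

2018-07-25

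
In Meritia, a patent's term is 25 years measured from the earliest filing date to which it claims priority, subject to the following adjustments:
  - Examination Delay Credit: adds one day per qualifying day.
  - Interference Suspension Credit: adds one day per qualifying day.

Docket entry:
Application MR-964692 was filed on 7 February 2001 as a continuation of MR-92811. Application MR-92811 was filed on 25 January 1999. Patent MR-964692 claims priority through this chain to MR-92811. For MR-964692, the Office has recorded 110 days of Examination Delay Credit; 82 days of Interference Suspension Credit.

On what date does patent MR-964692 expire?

Earliest priority filing: 25 January 1999.
Base term: 25 January 1999 + 25 years → 25 January 2024.
Examination Delay Credit: +110 days → 14 May 2024.
Interference Suspension Credit: +82 days → 4 August 2024.

2024-08-04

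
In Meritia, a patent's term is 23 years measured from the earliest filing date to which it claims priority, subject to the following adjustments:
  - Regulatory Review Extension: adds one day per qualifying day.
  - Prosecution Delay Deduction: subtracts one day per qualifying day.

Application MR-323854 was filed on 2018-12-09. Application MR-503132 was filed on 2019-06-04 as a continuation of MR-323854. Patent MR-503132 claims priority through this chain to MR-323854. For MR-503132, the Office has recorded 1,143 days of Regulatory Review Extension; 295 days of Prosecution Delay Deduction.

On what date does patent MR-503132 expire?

April 5, 2044

Earliest priority filing: 9 December 2018.
Base term: 9 December 2018 + 23 years → 9 December 2041.
Regulatory Review Extension: +1143 days → 25 January 2045.
Prosecution Delay Deduction: −295 days → 5 April 2044.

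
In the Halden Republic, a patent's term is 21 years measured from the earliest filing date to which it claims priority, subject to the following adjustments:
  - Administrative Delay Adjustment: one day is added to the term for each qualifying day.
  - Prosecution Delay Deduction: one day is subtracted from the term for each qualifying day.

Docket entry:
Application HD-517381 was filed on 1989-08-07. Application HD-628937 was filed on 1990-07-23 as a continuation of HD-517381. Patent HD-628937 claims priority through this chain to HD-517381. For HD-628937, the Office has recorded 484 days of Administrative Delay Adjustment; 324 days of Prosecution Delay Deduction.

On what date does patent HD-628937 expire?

2011-01-14

Earliest priority filing: 7 August 1989.
Base term: 7 August 1989 + 21 years → 7 August 2010.
Administrative Delay Adjustment: +484 days → 4 December 2011.
Prosecution Delay Deduction: −324 days → 14 January 2011.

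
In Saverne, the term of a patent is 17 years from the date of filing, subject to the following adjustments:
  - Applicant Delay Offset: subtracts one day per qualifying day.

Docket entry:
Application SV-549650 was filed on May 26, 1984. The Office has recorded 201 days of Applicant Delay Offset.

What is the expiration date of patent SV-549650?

Base term: filing date + 17 years → 26 May 2001.
Applicant Delay Offset: −201 days → 6 November 2000.

2000-11-06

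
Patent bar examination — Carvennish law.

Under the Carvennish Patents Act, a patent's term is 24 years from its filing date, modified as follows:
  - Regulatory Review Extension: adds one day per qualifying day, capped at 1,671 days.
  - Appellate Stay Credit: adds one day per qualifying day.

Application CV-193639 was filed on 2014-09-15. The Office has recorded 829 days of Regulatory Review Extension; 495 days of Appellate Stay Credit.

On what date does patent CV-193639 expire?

2042-05-01

Base term: filing date + 24 years → 15 September 2038.
Regulatory Review Extension: 829 days (within the 1671-day cap) → +829 days → 22 December 2040.
Appellate Stay Credit: +495 days → 1 May 2042.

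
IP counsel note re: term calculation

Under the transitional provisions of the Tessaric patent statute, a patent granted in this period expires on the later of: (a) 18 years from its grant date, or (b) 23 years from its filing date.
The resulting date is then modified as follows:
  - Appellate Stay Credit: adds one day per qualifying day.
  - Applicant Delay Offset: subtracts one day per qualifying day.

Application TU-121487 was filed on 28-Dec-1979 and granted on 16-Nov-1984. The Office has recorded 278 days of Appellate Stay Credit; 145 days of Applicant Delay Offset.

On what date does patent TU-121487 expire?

(a) grant + 18 years → 16 November 2002.
(b) filing + 23 years → 28 December 2002.
Later of the two: 28 December 2002.
Appellate Stay Credit: +278 days → 2 October 2003.
Applicant Delay Offset: −145 days → 10 May 2003.

May 10, 2003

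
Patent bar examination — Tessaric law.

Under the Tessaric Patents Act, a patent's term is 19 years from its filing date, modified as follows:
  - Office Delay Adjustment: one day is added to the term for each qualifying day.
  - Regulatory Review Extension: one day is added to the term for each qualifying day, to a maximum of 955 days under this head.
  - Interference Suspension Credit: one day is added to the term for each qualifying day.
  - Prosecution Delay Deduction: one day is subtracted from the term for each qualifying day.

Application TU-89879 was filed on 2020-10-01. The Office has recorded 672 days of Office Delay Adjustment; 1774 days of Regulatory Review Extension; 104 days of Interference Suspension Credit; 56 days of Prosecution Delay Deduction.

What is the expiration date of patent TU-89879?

Base term: filing date + 19 years → 1 October 2039.
Office Delay Adjustment: +672 days → 3 August 2041.
Regulatory Review Extension: 1774 days claimed exceeds the 955-day cap, so +955 days → 15 March 2044.
Interference Suspension Credit: +104 days → 27 June 2044.
Prosecution Delay Deduction: −56 days → 2 May 2044.

2044-05-02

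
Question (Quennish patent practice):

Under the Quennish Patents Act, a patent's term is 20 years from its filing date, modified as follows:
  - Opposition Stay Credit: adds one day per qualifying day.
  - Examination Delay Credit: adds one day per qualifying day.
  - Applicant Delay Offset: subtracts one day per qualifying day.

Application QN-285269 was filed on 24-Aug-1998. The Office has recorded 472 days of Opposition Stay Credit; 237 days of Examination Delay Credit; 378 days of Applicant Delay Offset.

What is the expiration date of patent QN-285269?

Base term: filing date + 20 years → 24 August 2018.
Opposition Stay Credit: +472 days → 9 December 2019.
Examination Delay Credit: +237 days → 2 August 2020.
Applicant Delay Offset: −378 days → 21 July 2019.

2019-07-21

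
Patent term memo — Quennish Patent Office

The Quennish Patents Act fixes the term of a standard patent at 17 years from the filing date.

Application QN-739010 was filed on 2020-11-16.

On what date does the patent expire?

November 16, 2037

Filing date + 17 years → 16 November 2037.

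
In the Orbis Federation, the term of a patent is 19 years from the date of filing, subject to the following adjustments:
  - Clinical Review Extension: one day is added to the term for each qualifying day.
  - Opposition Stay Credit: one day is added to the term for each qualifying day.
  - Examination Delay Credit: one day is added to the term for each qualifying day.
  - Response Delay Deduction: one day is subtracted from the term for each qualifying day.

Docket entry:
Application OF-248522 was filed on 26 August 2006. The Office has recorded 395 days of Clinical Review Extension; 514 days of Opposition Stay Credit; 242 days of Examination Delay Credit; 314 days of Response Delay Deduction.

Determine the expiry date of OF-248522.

2027-12-11

Base term: filing date + 19 years → 26 August 2025.
Clinical Review Extension: +395 days → 25 September 2026.
Opposition Stay Credit: +514 days → 21 February 2028.
Examination Delay Credit: +242 days → 20 October 2028.
Response Delay Deduction: −314 days → 11 December 2027.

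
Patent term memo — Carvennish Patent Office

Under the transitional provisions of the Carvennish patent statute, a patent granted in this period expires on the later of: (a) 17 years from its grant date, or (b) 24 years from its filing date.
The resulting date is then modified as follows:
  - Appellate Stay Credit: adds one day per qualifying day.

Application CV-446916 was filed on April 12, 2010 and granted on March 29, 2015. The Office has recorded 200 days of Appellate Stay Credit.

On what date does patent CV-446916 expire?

October 29, 2034

(a) grant + 17 years → 29 March 2032.
(b) filing + 24 years → 12 April 2034.
Later of the two: 12 April 2034.
Appellate Stay Credit: +200 days → 29 October 2034.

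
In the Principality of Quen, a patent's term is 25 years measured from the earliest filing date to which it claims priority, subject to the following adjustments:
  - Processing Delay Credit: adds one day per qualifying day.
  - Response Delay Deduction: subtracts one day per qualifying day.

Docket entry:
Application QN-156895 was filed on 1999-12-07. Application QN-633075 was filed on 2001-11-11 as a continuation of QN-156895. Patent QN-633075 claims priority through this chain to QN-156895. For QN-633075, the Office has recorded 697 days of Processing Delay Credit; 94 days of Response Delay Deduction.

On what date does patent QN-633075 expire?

2026-08-02

Earliest priority filing: 7 December 1999.
Base term: 7 December 1999 + 25 years → 7 December 2024.
Processing Delay Credit: +697 days → 4 November 2026.
Response Delay Deduction: −94 days → 2 August 2026.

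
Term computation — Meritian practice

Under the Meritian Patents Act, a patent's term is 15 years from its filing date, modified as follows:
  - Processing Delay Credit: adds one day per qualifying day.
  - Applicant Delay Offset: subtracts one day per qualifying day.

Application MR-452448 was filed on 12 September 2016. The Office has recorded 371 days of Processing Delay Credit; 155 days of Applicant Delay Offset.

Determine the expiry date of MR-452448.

Base term: filing date + 15 years → 12 September 2031.
Processing Delay Credit: +371 days → 17 September 2032.
Applicant Delay Offset: −155 days → 15 April 2032.

April 15, 2032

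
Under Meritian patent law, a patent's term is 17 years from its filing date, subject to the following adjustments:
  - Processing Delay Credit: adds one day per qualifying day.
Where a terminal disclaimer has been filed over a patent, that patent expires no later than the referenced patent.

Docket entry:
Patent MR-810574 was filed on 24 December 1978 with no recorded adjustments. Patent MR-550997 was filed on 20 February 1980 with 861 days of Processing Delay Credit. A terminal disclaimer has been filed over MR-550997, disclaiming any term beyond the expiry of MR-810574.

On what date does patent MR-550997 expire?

Natural term of MR-550997:
  Base: filing + 17 years → 20 February 1997.
  Processing Delay Credit: +861 days → 1 July 1999.
Expiry of referenced patent MR-810574:
  Base: filing + 17 years → 24 December 1995.
Terminal disclaimer: MR-550997 expires on the earlier of 1 July 1999 and 24 December 1995.

1995-12-24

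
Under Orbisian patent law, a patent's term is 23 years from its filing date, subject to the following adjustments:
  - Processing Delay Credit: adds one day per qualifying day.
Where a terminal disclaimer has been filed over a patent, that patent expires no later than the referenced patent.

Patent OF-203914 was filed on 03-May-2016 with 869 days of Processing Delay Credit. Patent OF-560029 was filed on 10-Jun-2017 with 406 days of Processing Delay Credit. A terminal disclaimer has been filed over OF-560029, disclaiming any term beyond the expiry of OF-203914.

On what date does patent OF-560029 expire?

Natural term of OF-560029:
  Base: filing + 23 years → 10 June 2040.
  Processing Delay Credit: +406 days → 21 July 2041.
Expiry of referenced patent OF-203914:
  Base: filing + 23 years → 3 May 2039.
  Processing Delay Credit: +869 days → 18 September 2041.
Terminal disclaimer: OF-560029 expires on the earlier of 21 July 2041 and 18 September 2041.

July 21, 2041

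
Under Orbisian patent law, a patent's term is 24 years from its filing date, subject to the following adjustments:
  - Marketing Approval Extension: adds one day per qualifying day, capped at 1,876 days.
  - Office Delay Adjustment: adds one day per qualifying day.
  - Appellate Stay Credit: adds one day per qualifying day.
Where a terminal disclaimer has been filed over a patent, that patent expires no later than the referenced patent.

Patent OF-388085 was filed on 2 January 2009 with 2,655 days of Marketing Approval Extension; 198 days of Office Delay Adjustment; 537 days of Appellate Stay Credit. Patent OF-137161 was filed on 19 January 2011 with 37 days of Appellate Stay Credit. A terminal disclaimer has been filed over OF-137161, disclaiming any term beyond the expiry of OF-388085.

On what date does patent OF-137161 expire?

Natural term of OF-137161:
  Base: filing + 24 years → 19 January 2035.
  Appellate Stay Credit: +37 days → 25 February 2035.
Expiry of referenced patent OF-388085:
  Base: filing + 24 years → 2 January 2033.
  Marketing Approval Extension: 2655 days claimed exceeds the 1876-day cap, so +1876 days → 21 February 2038.
  Office Delay Adjustment: +198 days → 7 September 2038.
  Appellate Stay Credit: +537 days → 26 February 2040.
Terminal disclaimer: OF-137161 expires on the earlier of 25 February 2035 and 26 February 2040.

February 25, 2035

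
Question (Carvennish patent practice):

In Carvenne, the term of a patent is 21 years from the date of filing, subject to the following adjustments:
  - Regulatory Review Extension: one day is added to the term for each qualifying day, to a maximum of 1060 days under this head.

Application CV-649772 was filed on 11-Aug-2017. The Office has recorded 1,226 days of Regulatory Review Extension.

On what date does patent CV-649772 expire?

Base term: filing date + 21 years → 11 August 2038.
Regulatory Review Extension: 1226 days claimed exceeds the 1060-day cap, so +1060 days → 6 July 2041.

2041-07-06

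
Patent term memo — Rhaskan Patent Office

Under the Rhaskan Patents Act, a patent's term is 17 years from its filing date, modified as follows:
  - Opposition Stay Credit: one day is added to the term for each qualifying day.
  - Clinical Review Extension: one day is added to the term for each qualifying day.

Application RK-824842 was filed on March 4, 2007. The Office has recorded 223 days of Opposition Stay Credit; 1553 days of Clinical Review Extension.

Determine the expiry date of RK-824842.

Base term: filing date + 17 years → 4 March 2024.
Opposition Stay Credit: +223 days → 13 October 2024.
Clinical Review Extension: +1553 days → 13 January 2029.

January 13, 2029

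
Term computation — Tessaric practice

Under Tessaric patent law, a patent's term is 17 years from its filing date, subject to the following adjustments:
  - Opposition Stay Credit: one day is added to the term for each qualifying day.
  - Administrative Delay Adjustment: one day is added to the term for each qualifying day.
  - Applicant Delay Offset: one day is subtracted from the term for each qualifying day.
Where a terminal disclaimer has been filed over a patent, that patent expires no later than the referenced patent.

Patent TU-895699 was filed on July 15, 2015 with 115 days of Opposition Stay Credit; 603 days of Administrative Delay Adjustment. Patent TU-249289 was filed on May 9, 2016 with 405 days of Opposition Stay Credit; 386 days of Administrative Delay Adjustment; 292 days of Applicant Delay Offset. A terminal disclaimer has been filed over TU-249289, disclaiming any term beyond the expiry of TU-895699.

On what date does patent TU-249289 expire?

Natural term of TU-249289:
  Base: filing + 17 years → 9 May 2033.
  Opposition Stay Credit: +405 days → 18 June 2034.
  Administrative Delay Adjustment: +386 days → 9 July 2035.
  Applicant Delay Offset: −292 days → 20 September 2034.
Expiry of referenced patent TU-895699:
  Base: filing + 17 years → 15 July 2032.
  Opposition Stay Credit: +115 days → 7 November 2032.
  Administrative Delay Adjustment: +603 days → 3 July 2034.
Terminal disclaimer: TU-249289 expires on the earlier of 20 September 2034 and 3 July 2034.

July 3, 2034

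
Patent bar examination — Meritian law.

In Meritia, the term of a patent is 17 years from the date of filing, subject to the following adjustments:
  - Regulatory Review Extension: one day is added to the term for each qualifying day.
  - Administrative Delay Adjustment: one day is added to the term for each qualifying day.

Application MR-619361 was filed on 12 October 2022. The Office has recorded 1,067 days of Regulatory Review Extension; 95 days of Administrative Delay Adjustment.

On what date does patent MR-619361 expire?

December 17, 2042

Base term: filing date + 17 years → 12 October 2039.
Regulatory Review Extension: +1067 days → 13 September 2042.
Administrative Delay Adjustment: +95 days → 17 December 2042.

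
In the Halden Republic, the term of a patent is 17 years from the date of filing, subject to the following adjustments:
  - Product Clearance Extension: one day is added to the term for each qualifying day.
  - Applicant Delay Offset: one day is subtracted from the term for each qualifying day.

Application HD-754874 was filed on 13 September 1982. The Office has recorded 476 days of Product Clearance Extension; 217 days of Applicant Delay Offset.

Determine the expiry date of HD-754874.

Base term: filing date + 17 years → 13 September 1999.
Product Clearance Extension: +476 days → 1 January 2001.
Applicant Delay Offset: −217 days → 29 May 2000.

2000-05-29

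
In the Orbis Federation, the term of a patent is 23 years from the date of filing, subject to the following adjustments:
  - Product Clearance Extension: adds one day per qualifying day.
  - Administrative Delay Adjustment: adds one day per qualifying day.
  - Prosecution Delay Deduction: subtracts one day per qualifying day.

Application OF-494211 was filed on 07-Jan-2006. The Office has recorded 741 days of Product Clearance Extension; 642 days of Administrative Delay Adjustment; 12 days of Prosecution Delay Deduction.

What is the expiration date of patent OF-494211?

October 9, 2032

Base term: filing date + 23 years → 7 January 2029.
Product Clearance Extension: +741 days → 18 January 2031.
Administrative Delay Adjustment: +642 days → 21 October 2032.
Prosecution Delay Deduction: −12 days → 9 October 2032.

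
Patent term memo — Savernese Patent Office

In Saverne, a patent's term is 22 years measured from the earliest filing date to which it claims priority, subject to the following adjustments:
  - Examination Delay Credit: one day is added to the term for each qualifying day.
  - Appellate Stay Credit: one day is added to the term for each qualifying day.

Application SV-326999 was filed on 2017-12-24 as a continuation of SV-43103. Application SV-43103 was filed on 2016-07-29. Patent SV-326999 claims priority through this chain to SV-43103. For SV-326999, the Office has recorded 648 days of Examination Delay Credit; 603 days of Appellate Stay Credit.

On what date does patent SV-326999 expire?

Earliest priority filing: 29 July 2016.
Base term: 29 July 2016 + 22 years → 29 July 2038.
Examination Delay Credit: +648 days → 7 May 2040.
Appellate Stay Credit: +603 days → 31 December 2041.

2041-12-31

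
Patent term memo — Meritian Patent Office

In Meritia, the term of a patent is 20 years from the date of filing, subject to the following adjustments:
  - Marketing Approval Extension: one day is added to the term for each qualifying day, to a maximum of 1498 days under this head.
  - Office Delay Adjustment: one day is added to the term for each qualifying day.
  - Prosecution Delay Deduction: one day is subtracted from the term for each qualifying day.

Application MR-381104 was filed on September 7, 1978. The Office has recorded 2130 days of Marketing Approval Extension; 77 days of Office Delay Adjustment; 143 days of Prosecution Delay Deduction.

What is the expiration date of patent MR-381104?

Base term: filing date + 20 years → 7 September 1998.
Marketing Approval Extension: 2130 days claimed exceeds the 1498-day cap, so +1498 days → 14 October 2002.
Office Delay Adjustment: +77 days → 30 December 2002.
Prosecution Delay Deduction: −143 days → 9 August 2002.

2002-08-09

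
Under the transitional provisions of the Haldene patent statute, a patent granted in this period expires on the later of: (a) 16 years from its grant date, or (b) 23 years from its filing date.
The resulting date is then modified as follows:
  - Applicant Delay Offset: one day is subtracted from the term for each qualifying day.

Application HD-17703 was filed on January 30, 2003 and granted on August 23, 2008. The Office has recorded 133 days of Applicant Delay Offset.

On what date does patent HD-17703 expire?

(a) grant + 16 years → 23 August 2024.
(b) filing + 23 years → 30 January 2026.
Later of the two: 30 January 2026.
Applicant Delay Offset: −133 days → 19 September 2025.

2025-09-19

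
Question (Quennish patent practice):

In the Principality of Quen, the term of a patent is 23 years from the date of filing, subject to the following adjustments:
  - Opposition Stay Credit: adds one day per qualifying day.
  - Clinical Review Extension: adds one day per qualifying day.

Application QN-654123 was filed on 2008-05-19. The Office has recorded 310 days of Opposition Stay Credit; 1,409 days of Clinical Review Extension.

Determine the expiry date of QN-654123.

2036-02-01

Base term: filing date + 23 years → 19 May 2031.
Opposition Stay Credit: +310 days → 24 March 2032.
Clinical Review Extension: +1409 days → 1 February 2036.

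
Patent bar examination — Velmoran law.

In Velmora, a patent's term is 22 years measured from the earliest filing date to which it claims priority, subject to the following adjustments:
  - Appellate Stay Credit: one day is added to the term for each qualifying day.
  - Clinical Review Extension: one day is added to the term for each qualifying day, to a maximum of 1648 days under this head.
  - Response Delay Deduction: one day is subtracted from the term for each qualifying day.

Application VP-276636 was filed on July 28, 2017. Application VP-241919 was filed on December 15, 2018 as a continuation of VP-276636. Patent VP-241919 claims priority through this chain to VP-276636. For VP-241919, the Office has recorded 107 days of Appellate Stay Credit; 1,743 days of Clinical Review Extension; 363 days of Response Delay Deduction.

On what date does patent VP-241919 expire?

Earliest priority filing: 28 July 2017.
Base term: 28 July 2017 + 22 years → 28 July 2039.
Appellate Stay Credit: +107 days → 12 November 2039.
Clinical Review Extension: 1743 days claimed exceeds the 1648-day cap, so +1648 days → 17 May 2044.
Response Delay Deduction: −363 days → 20 May 2043.

May 20, 2043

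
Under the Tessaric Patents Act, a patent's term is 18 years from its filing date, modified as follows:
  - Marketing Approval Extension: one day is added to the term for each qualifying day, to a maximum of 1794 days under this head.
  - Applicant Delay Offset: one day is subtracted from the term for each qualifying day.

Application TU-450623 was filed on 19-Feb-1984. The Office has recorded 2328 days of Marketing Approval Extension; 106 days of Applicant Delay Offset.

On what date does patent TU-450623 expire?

Base term: filing date + 18 years → 19 February 2002.
Marketing Approval Extension: 2328 days claimed exceeds the 1794-day cap, so +1794 days → 18 January 2007.
Applicant Delay Offset: −106 days → 4 October 2006.

2006-10-04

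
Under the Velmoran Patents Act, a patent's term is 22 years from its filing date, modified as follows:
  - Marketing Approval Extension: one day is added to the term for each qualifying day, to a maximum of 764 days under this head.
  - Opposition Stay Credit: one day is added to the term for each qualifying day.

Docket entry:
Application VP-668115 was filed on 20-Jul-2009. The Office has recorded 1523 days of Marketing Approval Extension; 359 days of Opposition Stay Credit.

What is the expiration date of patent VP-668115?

August 16, 2034

Base term: filing date + 22 years → 20 July 2031.
Marketing Approval Extension: 1523 days claimed exceeds the 764-day cap, so +764 days → 22 August 2033.
Opposition Stay Credit: +359 days → 16 August 2034.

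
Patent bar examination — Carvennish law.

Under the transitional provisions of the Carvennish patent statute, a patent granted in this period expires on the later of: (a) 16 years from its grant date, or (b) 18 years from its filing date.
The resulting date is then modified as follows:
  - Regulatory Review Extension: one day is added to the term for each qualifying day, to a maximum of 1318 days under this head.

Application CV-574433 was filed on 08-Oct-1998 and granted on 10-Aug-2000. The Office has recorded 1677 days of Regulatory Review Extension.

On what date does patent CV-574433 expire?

May 18, 2020

(a) grant + 16 years → 10 August 2016.
(b) filing + 18 years → 8 October 2016.
Later of the two: 8 October 2016.
Regulatory Review Extension: 1677 days claimed exceeds the 1318-day cap, so +1318 days → 18 May 2020.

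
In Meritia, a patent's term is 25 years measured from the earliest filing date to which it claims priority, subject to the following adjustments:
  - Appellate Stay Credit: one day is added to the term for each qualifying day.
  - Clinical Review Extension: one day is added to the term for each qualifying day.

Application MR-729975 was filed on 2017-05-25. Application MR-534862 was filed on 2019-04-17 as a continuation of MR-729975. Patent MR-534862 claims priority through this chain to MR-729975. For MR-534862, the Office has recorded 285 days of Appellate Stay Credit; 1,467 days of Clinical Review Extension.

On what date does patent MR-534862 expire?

2047-03-12

Earliest priority filing: 25 May 2017.
Base term: 25 May 2017 + 25 years → 25 May 2042.
Appellate Stay Credit: +285 days → 6 March 2043.
Clinical Review Extension: +1467 days → 12 March 2047.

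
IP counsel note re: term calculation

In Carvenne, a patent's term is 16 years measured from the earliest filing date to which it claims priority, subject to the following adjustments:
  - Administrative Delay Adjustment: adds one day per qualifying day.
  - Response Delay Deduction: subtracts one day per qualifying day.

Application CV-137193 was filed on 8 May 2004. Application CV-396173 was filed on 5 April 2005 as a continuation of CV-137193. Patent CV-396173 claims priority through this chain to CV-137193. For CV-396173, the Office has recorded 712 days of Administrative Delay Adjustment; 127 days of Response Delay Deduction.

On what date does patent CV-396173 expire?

December 14, 2021

Earliest priority filing: 8 May 2004.
Base term: 8 May 2004 + 16 years → 8 May 2020.
Administrative Delay Adjustment: +712 days → 20 April 2022.
Response Delay Deduction: −127 days → 14 December 2021.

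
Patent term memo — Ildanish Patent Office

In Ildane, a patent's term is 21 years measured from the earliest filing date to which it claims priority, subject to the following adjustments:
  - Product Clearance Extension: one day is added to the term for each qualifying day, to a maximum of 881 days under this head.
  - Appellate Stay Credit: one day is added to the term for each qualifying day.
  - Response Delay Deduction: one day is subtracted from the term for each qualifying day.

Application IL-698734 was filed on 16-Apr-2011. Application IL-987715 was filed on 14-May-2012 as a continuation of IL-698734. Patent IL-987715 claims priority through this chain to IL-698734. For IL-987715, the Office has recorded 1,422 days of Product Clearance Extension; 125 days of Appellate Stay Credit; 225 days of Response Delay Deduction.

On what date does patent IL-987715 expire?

Earliest priority filing: 16 April 2011.
Base term: 16 April 2011 + 21 years → 16 April 2032.
Product Clearance Extension: 1422 days claimed exceeds the 881-day cap, so +881 days → 14 September 2034.
Appellate Stay Credit: +125 days → 17 January 2035.
Response Delay Deduction: −225 days → 6 June 2034.

2034-06-06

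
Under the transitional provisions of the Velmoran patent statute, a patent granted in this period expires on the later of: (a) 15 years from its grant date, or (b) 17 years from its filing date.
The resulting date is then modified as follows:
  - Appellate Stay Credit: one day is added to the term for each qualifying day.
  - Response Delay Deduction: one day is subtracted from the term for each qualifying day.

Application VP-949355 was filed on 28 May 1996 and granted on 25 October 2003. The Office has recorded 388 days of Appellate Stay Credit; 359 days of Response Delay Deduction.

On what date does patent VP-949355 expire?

(a) grant + 15 years → 25 October 2018.
(b) filing + 17 years → 28 May 2013.
Later of the two: 25 October 2018.
Appellate Stay Credit: +388 days → 17 November 2019.
Response Delay Deduction: −359 days → 23 November 2018.

2018-11-23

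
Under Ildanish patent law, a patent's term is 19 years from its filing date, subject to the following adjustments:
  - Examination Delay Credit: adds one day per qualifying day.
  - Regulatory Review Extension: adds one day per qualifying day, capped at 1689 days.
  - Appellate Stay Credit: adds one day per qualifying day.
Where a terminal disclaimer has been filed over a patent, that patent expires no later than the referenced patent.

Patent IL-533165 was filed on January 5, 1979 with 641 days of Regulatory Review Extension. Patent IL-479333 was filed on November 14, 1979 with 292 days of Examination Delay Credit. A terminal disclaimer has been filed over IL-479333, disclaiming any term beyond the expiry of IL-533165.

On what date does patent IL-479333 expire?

September 2, 1999

Natural term of IL-479333:
  Base: filing + 19 years → 14 November 1998.
  Examination Delay Credit: +292 days → 2 September 1999.
Expiry of referenced patent IL-533165:
  Base: filing + 19 years → 5 January 1998.
  Regulatory Review Extension: 641 days (within the 1689-day cap) → +641 days → 8 October 1999.
Terminal disclaimer: IL-479333 expires on the earlier of 2 September 1999 and 8 October 1999.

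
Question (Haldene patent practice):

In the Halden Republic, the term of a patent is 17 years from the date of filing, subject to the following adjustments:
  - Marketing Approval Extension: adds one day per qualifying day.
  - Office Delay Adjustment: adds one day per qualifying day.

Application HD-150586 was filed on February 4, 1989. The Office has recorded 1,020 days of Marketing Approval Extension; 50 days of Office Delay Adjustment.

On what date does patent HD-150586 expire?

January 9, 2009

Base term: filing date + 17 years → 4 February 2006.
Marketing Approval Extension: +1020 days → 20 November 2008.
Office Delay Adjustment: +50 days → 9 January 2009.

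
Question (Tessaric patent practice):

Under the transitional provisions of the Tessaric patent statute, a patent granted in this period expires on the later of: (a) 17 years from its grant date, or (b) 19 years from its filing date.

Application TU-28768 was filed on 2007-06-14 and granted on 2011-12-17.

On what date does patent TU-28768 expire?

(a) grant + 17 years → 17 December 2028.
(b) filing + 19 years → 14 June 2026.
Later of the two: 17 December 2028.

2028-12-17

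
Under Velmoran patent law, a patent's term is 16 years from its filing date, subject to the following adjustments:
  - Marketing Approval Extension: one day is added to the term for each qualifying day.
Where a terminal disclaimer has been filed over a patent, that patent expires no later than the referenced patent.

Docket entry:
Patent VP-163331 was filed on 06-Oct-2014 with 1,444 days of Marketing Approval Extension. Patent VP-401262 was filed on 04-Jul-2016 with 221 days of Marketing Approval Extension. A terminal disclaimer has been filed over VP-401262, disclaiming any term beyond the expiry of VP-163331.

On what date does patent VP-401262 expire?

2033-02-10

Natural term of VP-401262:
  Base: filing + 16 years → 4 July 2032.
  Marketing Approval Extension: +221 days → 10 February 2033.
Expiry of referenced patent VP-163331:
  Base: filing + 16 years → 6 October 2030.
  Marketing Approval Extension: +1444 days → 19 September 2034.
Terminal disclaimer: VP-401262 expires on the earlier of 10 February 2033 and 19 September 2034.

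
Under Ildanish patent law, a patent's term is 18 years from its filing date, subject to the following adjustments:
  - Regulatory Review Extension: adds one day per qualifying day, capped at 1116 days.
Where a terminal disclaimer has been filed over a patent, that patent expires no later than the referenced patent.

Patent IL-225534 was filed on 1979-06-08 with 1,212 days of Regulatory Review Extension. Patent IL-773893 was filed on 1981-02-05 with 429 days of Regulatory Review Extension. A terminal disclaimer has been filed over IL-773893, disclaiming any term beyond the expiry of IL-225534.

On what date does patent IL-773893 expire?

April 9, 2000

Natural term of IL-773893:
  Base: filing + 18 years → 5 February 1999.
  Regulatory Review Extension: 429 days (within the 1116-day cap) → +429 days → 9 April 2000.
Expiry of referenced patent IL-225534:
  Base: filing + 18 years → 8 June 1997.
  Regulatory Review Extension: 1212 days claimed exceeds the 1116-day cap, so +1116 days → 28 June 2000.
Terminal disclaimer: IL-773893 expires on the earlier of 9 April 2000 and 28 June 2000.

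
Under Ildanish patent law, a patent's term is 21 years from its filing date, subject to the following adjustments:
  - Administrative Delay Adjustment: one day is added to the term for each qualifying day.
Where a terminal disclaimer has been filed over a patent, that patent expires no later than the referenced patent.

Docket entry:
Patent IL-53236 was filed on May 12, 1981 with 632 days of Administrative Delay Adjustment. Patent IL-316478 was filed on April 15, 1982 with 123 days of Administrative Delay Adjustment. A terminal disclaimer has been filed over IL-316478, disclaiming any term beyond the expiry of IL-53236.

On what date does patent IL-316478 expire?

2003-08-16

Natural term of IL-316478:
  Base: filing + 21 years → 15 April 2003.
  Administrative Delay Adjustment: +123 days → 16 August 2003.
Expiry of referenced patent IL-53236:
  Base: filing + 21 years → 12 May 2002.
  Administrative Delay Adjustment: +632 days → 3 February 2004.
Terminal disclaimer: IL-316478 expires on the earlier of 16 August 2003 and 3 February 2004.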